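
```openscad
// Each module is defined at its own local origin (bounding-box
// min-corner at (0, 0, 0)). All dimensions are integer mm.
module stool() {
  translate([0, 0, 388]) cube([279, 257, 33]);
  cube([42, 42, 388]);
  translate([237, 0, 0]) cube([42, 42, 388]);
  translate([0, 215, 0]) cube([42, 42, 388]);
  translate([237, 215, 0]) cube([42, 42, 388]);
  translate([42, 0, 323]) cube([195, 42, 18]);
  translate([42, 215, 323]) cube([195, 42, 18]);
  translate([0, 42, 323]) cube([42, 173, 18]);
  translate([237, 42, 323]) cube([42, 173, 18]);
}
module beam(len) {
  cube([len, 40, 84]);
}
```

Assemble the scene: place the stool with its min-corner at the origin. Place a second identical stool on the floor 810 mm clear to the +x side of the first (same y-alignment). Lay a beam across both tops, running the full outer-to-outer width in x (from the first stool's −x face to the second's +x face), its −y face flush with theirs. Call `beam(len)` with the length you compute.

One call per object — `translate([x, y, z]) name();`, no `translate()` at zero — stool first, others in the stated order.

stool();
translate([1089, 0, 0]) stool();
translate([0, 0, 421]) beam(1368);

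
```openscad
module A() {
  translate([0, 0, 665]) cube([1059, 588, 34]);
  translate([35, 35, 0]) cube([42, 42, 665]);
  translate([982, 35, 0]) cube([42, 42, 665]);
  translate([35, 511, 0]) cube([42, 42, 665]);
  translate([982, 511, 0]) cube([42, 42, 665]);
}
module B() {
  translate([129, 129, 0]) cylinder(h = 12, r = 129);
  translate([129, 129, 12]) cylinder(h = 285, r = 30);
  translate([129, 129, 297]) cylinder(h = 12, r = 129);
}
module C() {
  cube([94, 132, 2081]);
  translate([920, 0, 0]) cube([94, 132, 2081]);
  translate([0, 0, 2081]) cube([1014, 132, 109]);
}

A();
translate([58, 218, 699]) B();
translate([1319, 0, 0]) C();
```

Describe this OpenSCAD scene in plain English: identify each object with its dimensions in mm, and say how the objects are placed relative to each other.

A is a rectangular dining table. The top is 1059×588×34 mm with its upper surface at z = 699 mm. It stands on four 42×42 mm square legs, each inset 35 mm from the nearest pair of top edges, running from the floor to the underside of the top.

B is a spool: two coaxial disc flanges of radius 129 mm and thickness 12 mm, joined by a core cylinder of radius 30 mm and height 285 mm. The lower flange rests on z = 0 and the three cylinders share a vertical axis.

C is a door frame. The clear opening is 826 mm wide and 2081 mm high. Two 94 mm wide jambs, 132 mm deep, stand either side of the opening from the floor to the top of the opening. A 109 mm thick head sits across the top of both jambs, spanning the full outside width of the frame.

The spool is on top of the table. The door frame is on the floor beside the table on its +x side.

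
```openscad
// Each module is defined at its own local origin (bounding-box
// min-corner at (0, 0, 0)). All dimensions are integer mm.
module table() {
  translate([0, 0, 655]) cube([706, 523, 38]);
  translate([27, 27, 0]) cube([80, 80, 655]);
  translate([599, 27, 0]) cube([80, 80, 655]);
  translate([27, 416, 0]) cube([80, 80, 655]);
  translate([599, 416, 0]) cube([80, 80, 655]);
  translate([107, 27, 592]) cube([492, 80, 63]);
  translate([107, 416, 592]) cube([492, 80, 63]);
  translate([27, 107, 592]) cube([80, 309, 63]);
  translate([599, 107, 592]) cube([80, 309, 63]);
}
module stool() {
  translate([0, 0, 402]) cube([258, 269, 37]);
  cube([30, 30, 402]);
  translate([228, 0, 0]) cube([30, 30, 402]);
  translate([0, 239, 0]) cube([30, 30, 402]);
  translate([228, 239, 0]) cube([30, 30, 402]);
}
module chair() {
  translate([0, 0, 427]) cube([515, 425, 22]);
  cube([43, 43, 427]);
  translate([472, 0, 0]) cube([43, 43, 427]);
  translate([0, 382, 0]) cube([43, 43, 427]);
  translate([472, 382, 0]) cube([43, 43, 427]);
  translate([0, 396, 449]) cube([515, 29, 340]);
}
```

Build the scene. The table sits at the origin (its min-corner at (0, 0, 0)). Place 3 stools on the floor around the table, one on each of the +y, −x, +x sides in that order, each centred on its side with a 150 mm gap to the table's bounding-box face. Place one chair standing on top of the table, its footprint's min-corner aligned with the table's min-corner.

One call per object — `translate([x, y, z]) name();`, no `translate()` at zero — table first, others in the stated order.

table();
translate([224, 673, 0]) stool();
translate([-408, 127, 0]) stool();
translate([856, 127, 0]) stool();
translate([0, 0, 693]) chair();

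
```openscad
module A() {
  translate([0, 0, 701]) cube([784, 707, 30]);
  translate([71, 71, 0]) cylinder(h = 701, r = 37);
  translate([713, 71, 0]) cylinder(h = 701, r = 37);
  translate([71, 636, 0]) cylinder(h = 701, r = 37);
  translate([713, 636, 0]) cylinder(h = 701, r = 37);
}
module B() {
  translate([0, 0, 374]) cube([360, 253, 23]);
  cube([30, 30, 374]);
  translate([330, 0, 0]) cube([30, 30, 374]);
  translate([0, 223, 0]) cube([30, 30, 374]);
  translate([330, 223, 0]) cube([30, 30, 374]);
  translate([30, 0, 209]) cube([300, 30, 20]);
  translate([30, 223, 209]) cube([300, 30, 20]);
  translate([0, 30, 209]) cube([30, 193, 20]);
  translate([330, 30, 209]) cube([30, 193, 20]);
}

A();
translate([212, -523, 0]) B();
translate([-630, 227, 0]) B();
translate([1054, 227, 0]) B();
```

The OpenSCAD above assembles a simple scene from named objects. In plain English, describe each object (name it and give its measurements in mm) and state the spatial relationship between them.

A is a table: top 784 mm (x) × 707 mm (y), 30 mm thick, upper face at z = 731 mm, on four round legs of 74 mm diameter, each leg's bounding box inset 34 mm from the nearest pair of top edges, running from z = 0 to the bottom of the top.

B is a four-legged stool. The seat is a 360×253×23 mm slab whose top surface is at z = 397 mm; four square legs, each 30×30 mm in cross-section, run from the floor (z = 0) to the underside of the seat, each flush with a corner of the seat. Four stretchers, 30 mm wide and 20 mm tall, connect adjacent legs with their undersides at z = 209 mm, each running between the inner faces of the legs it joins and aligned with the legs' outer faces on the other axis.

Three stools sit around the table at the −y, −x, +x sides.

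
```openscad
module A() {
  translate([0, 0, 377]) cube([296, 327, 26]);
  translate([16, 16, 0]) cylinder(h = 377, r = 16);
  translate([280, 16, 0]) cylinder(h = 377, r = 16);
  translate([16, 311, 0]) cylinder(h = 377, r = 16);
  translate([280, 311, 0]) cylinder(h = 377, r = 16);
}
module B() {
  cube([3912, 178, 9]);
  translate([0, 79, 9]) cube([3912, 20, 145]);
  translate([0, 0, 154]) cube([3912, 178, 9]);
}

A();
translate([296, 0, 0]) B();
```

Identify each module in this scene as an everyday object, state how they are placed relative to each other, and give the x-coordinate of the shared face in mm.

A is a stool. B is an I-beam. The I-beam is against the stool's +x side, with their −y faces flush. The x-coordinate of the shared face is 296 mm.

The stool's +x face and the I-beam's −x face are both at x = 296 mm.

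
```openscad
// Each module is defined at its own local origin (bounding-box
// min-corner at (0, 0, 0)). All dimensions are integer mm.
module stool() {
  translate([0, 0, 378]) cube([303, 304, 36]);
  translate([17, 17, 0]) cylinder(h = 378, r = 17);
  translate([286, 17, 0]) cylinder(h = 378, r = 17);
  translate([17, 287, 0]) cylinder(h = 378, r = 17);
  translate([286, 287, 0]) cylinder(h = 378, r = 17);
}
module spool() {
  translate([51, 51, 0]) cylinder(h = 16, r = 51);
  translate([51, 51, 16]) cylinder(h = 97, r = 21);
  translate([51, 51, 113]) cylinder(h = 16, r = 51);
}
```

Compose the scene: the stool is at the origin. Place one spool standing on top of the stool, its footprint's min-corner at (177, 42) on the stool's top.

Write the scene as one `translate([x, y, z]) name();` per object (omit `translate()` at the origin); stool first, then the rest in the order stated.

stool();
translate([177, 42, 414]) spool();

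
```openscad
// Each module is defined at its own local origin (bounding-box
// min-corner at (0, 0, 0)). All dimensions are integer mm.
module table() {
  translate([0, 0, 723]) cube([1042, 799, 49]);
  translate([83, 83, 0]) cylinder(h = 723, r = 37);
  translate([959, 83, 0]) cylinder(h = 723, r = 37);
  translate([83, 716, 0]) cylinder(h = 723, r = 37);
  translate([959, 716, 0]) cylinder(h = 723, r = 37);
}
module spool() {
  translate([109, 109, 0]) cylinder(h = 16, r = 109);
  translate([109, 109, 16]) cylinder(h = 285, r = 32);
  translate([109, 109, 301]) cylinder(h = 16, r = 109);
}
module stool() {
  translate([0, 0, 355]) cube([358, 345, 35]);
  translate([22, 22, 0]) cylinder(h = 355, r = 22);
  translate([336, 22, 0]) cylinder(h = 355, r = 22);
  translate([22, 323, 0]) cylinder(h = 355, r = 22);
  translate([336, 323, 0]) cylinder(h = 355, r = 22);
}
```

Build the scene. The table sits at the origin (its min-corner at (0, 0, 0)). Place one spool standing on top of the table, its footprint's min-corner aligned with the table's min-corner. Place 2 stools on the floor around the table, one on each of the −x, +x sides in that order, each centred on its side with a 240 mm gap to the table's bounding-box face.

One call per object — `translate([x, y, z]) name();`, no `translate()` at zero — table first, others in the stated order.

table();
translate([0, 0, 772]) spool();
translate([-598, 227, 0]) stool();
translate([1282, 227, 0]) stool();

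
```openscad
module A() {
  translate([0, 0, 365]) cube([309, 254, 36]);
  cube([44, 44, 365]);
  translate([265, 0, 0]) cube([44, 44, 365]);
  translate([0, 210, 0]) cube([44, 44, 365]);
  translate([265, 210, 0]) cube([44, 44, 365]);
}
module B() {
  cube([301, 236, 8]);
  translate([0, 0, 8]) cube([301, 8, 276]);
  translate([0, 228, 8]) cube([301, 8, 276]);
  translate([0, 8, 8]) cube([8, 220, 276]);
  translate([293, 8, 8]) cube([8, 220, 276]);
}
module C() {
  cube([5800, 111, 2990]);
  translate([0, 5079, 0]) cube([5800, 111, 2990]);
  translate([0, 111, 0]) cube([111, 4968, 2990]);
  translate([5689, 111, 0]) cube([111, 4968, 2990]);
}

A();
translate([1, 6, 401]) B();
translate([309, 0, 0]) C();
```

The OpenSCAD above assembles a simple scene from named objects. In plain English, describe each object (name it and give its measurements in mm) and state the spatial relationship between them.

A is a four-legged stool. The seat is a 309×254×36 mm slab whose top surface is at z = 401 mm; four square legs, each 44×44 mm in cross-section, run from the floor (z = 0) to the underside of the seat, each flush with a corner of the seat.

B is an open-topped rectangular box: outside dimensions 301×236×284 mm, with a uniform wall and base thickness of 8 mm. The base is a full 301×236 slab on the floor; four walls sit on top of the base. The front and back walls (the −y and +y sides) span the full width; the two side walls fit between them.

C is the wall frame of a small rectangular building: four walls, each 2990 mm tall and 111 mm thick, enclosing a footprint 5800 mm (x) by 5190 mm (y) outside-to-outside, with no floor or roof. The front and back walls (the −y and +y sides) span the full width; the two side walls fit between them.

The open box is on top of the stool. The house frame is against the stool's +x side, with their −y faces flush.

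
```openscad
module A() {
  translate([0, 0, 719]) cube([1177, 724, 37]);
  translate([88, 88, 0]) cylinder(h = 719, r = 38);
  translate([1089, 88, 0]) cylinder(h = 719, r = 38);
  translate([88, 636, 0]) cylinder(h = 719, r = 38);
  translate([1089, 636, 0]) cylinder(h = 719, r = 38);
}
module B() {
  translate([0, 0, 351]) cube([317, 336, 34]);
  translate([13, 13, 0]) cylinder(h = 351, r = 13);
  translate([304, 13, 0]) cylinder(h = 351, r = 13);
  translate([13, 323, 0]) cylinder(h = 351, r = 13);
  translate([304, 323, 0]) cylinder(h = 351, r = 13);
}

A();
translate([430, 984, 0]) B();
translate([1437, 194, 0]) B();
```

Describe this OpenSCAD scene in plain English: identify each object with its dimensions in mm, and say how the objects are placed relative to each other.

A is a table: top 1177 mm (x) × 724 mm (y), 37 mm thick, upper face at z = 756 mm, on four round legs of 76 mm diameter, each leg's bounding box inset 50 mm from the nearest pair of top edges, running from z = 0 to the bottom of the top.

B is a four-legged stool. The seat is a 317×336×34 mm slab whose top surface is at z = 385 mm; four round legs, each 26 mm in diameter, run from the floor (z = 0) to the underside of the seat, each leg's axis is inset half a diameter from the nearest pair of seat edges (so the leg's bounding box is flush with the corner).

Two stools sit around the table at the +y, +x sides.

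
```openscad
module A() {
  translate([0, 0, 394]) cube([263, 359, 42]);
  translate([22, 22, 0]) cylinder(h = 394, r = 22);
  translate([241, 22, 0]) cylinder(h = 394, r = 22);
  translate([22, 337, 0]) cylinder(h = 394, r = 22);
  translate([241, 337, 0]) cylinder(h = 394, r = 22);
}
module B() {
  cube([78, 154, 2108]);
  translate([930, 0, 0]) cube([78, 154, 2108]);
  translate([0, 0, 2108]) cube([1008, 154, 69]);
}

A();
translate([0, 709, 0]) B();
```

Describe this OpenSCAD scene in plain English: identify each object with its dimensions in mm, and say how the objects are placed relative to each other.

A is a four-legged stool. The seat is 263×359 mm, 42 mm thick, top at z = 436 mm. It stands on four round legs, each 44 mm in diameter, from z = 0 to the seat underside, each leg's axis is inset half a diameter from the nearest pair of seat edges (so the leg's bounding box is flush with the corner).

B is a door frame. The clear opening is 852 mm wide and 2108 mm high. Two 78 mm wide jambs, 154 mm deep, stand either side of the opening from the floor to the top of the opening. A 69 mm thick head sits across the top of both jambs, spanning the full outside width of the frame.

The door frame is on the floor beside the stool on its +y side.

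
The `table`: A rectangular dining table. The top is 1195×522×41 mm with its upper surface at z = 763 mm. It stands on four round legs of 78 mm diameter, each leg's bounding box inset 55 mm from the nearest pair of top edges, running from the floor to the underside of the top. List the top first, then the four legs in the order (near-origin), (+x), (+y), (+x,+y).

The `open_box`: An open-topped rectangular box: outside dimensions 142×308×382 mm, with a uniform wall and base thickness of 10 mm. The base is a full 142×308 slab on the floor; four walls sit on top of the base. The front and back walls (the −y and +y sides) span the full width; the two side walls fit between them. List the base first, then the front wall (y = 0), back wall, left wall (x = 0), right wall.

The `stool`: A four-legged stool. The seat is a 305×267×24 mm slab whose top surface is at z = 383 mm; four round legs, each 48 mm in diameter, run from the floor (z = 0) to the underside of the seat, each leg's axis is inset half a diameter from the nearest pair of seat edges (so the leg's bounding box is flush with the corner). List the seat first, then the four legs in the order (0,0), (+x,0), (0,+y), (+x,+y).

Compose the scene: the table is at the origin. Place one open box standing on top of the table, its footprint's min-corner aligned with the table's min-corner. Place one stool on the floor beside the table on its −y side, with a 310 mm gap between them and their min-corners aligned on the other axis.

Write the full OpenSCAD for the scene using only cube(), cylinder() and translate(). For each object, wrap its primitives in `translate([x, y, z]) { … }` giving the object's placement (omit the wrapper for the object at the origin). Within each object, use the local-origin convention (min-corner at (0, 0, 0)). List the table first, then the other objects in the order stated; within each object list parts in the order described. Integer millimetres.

translate([0, 0, 722]) cube([1195, 522, 41]);
translate([94, 94, 0]) cylinder(h = 722, r = 39);
translate([1101, 94, 0]) cylinder(h = 722, r = 39);
translate([94, 428, 0]) cylinder(h = 722, r = 39);
translate([1101, 428, 0]) cylinder(h = 722, r = 39);
translate([0, 0, 763]) {
  cube([142, 308, 10]);
  translate([0, 0, 10]) cube([142, 10, 372]);
  translate([0, 298, 10]) cube([142, 10, 372]);
  translate([0, 10, 10]) cube([10, 288, 372]);
  translate([132, 10, 10]) cube([10, 288, 372]);
}
translate([0, -577, 0]) {
  translate([0, 0, 359]) cube([305, 267, 24]);
  translate([24, 24, 0]) cylinder(h = 359, r = 24);
  translate([281, 24, 0]) cylinder(h = 359, r = 24);
  translate([24, 243, 0]) cylinder(h = 359, r = 24);
  translate([281, 243, 0]) cylinder(h = 359, r = 24);
}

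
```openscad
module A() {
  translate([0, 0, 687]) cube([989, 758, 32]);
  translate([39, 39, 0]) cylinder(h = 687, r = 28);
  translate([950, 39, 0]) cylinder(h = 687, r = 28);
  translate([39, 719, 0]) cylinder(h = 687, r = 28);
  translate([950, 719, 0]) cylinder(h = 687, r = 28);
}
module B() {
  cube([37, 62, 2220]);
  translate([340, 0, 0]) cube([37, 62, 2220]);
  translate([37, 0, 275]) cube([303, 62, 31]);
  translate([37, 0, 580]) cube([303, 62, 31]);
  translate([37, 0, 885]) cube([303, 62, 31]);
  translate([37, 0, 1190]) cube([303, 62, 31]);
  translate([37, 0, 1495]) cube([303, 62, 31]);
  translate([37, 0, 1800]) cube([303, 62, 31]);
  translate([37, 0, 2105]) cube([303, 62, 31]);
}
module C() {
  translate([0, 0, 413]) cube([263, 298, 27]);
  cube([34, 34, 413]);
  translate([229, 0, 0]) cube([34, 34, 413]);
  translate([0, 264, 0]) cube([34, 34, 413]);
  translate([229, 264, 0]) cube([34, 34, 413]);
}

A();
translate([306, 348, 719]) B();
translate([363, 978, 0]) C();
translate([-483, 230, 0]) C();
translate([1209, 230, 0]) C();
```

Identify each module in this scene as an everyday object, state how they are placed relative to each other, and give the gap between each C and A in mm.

Each stool's nearest face is 220 mm from the table's bounding box.

A is a table. B is a ladder. C is a stool. The ladder is on top of the table, centred. Three stools sit around the table at the +y, −x, +x sides. The gap between each stool and the table is 220 mm.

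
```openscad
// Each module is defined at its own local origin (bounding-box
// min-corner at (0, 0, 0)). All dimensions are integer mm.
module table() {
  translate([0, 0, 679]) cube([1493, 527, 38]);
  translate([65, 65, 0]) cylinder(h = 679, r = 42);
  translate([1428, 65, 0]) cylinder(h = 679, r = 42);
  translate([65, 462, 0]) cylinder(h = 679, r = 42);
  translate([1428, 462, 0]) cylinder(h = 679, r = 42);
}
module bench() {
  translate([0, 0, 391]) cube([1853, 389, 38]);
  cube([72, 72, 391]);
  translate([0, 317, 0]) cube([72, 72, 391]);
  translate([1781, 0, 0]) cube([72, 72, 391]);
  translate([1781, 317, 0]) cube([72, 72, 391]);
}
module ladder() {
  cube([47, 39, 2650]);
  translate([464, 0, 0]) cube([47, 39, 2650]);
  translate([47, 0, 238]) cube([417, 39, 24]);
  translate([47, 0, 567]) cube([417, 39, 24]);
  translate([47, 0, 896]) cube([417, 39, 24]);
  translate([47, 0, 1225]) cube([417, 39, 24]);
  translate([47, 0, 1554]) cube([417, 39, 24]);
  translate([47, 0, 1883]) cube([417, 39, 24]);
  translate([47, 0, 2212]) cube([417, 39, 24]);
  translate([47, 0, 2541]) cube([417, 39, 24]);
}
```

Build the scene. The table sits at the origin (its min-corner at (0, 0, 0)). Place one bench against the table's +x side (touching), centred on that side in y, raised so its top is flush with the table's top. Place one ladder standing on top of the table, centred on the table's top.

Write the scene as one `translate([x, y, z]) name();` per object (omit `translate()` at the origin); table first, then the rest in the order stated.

table();
translate([1493, 69, 288]) bench();
translate([491, 244, 717]) ladder();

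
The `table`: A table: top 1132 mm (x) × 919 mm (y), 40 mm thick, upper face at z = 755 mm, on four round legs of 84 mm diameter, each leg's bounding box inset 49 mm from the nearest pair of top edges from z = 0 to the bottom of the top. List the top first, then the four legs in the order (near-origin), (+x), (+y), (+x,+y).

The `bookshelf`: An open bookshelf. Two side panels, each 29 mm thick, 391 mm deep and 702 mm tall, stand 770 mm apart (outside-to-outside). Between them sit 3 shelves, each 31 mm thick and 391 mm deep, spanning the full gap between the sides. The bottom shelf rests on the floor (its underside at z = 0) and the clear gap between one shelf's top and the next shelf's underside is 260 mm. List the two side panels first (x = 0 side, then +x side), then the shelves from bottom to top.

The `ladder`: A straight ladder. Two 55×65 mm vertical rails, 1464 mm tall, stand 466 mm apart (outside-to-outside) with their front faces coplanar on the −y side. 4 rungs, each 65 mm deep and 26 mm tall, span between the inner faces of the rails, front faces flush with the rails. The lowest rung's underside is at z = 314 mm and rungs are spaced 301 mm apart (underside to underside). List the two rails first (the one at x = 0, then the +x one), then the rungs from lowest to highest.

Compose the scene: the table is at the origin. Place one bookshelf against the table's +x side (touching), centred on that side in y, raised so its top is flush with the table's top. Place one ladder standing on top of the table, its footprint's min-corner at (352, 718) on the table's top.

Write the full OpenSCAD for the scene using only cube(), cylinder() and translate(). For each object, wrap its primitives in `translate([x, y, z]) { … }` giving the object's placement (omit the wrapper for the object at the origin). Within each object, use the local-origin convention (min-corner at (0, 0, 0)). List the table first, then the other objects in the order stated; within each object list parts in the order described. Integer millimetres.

translate([0, 0, 715]) cube([1132, 919, 40]);
translate([91, 91, 0]) cylinder(h = 715, r = 42);
translate([1041, 91, 0]) cylinder(h = 715, r = 42);
translate([91, 828, 0]) cylinder(h = 715, r = 42);
translate([1041, 828, 0]) cylinder(h = 715, r = 42);
translate([1132, 264, 53]) {
  cube([29, 391, 702]);
  translate([741, 0, 0]) cube([29, 391, 702]);
  translate([29, 0, 0]) cube([712, 391, 31]);
  translate([29, 0, 291]) cube([712, 391, 31]);
  translate([29, 0, 582]) cube([712, 391, 31]);
}
translate([352, 718, 755]) {
  cube([55, 65, 1464]);
  translate([411, 0, 0]) cube([55, 65, 1464]);
  translate([55, 0, 314]) cube([356, 65, 26]);
  translate([55, 0, 615]) cube([356, 65, 26]);
  translate([55, 0, 916]) cube([356, 65, 26]);
  translate([55, 0, 1217]) cube([356, 65, 26]);
}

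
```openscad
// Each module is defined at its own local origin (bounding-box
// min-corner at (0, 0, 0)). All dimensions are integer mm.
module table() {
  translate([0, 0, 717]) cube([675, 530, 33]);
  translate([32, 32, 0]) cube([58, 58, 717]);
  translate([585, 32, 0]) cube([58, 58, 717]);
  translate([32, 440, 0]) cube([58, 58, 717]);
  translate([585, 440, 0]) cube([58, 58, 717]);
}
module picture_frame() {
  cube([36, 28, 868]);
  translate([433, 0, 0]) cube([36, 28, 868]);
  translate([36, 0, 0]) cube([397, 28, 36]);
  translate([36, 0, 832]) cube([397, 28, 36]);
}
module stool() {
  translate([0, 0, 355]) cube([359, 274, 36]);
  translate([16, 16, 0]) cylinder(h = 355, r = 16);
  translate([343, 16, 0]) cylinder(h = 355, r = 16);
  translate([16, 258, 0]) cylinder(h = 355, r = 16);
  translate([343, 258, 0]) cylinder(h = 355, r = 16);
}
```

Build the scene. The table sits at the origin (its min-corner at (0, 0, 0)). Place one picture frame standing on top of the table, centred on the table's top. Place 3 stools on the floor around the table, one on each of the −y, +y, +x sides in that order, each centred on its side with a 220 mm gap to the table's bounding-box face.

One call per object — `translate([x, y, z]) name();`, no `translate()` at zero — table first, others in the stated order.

table();
translate([103, 251, 750]) picture_frame();
translate([158, -494, 0]) stool();
translate([158, 750, 0]) stool();
translate([895, 128, 0]) stool();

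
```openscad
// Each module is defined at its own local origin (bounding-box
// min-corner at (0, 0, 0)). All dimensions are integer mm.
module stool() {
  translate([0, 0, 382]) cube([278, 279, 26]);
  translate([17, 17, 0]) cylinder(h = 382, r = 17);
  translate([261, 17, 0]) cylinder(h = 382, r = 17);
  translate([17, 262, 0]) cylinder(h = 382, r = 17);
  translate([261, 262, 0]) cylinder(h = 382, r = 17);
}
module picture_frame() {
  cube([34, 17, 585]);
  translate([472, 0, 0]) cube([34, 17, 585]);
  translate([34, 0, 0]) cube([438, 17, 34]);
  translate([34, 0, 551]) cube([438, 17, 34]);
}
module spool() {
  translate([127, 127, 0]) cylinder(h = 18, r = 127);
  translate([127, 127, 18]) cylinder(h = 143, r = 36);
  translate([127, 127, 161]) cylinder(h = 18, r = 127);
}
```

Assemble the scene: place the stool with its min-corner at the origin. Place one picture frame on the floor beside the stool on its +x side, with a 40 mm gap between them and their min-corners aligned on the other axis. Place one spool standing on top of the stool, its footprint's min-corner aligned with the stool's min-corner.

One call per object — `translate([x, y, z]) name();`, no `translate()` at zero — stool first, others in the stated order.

stool();
translate([318, 0, 0]) picture_frame();
translate([0, 0, 408]) spool();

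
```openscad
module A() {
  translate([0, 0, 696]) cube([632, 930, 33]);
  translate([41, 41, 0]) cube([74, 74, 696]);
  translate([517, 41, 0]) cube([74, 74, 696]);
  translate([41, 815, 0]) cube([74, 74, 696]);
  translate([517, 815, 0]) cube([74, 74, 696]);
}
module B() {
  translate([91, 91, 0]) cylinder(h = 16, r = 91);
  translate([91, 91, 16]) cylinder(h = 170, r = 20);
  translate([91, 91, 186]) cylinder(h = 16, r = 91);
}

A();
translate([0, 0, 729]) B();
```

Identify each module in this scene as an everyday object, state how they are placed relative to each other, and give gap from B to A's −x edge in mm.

The spool's min-x is at 0; the table's min-x is 0; gap = 0 mm.

A is a table. B is a spool. The spool is on top of the table. The gap from the spool to the table's −x edge is 0 mm.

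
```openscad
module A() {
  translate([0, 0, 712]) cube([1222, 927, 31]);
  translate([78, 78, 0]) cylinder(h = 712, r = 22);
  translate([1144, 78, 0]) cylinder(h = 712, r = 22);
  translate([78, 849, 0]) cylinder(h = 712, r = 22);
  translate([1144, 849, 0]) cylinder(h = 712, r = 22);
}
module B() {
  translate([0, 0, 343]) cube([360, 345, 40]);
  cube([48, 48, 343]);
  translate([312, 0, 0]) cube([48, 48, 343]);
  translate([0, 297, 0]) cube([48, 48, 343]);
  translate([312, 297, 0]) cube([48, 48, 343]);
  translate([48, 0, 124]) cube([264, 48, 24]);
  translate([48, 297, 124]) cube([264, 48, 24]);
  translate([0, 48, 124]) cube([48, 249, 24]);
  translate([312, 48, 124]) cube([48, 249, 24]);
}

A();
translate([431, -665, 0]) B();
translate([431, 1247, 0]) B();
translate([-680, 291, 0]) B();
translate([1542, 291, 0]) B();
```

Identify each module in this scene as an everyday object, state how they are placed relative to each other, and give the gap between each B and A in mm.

Each stool's nearest face is 320 mm from the table's bounding box.

A is a table. B is a stool. Four stools sit around the table at the −y, +y, −x, +x sides. The gap between each stool and the table is 320 mm.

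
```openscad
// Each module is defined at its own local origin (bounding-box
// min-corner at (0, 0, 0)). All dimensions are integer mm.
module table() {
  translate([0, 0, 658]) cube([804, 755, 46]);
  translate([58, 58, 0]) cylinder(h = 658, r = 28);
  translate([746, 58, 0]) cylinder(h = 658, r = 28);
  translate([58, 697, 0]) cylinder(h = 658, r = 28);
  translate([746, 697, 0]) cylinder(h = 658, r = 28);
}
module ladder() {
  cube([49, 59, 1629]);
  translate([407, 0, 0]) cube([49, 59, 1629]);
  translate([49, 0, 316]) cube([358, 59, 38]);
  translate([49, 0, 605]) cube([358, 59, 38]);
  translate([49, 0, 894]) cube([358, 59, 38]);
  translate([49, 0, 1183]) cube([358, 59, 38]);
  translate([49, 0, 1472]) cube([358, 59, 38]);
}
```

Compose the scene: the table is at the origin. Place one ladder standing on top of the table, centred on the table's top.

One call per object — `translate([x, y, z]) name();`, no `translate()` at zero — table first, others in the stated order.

table();
translate([174, 348, 704]) ladder();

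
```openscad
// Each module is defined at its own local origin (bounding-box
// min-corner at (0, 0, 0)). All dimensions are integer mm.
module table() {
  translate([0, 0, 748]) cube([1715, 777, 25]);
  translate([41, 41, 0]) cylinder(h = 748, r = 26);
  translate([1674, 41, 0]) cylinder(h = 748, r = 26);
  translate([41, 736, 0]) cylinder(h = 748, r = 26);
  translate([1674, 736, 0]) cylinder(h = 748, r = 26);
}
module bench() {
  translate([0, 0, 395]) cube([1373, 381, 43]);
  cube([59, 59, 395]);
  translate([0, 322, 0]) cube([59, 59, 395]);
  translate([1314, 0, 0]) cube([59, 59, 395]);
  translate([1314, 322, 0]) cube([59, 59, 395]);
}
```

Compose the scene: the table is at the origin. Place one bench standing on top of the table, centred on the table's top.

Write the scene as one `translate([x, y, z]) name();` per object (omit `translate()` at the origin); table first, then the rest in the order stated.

table();
translate([171, 198, 773]) bench();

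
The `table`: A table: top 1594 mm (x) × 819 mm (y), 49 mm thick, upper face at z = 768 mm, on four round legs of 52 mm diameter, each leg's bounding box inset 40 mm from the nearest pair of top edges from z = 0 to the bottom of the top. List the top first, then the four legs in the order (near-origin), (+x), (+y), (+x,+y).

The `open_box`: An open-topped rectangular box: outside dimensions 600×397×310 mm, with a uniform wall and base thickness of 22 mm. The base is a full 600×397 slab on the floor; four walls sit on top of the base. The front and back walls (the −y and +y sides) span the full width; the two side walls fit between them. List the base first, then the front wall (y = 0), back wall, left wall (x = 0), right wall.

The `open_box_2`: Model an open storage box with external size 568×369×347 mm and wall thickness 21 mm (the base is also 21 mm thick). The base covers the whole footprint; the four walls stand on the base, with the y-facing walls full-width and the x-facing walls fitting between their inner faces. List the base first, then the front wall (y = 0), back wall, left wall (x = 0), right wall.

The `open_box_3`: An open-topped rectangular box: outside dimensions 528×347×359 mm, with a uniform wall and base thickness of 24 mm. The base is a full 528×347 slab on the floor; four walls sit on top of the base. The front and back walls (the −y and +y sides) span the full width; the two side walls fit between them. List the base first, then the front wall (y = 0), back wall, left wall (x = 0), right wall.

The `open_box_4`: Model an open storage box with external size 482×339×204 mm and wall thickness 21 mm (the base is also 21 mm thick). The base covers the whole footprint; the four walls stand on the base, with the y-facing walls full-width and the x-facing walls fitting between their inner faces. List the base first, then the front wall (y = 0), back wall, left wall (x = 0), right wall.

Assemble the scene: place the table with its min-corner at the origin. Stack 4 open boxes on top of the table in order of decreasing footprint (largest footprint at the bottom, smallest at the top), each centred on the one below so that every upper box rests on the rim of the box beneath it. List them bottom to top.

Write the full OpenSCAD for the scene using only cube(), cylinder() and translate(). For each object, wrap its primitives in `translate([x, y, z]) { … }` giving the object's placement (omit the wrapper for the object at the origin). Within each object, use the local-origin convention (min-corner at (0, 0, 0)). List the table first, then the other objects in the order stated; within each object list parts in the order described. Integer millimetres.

translate([0, 0, 719]) cube([1594, 819, 49]);
translate([66, 66, 0]) cylinder(h = 719, r = 26);
translate([1528, 66, 0]) cylinder(h = 719, r = 26);
translate([66, 753, 0]) cylinder(h = 719, r = 26);
translate([1528, 753, 0]) cylinder(h = 719, r = 26);
translate([497, 211, 768]) {
  cube([600, 397, 22]);
  translate([0, 0, 22]) cube([600, 22, 288]);
  translate([0, 375, 22]) cube([600, 22, 288]);
  translate([0, 22, 22]) cube([22, 353, 288]);
  translate([578, 22, 22]) cube([22, 353, 288]);
}
translate([513, 225, 1078]) {
  cube([568, 369, 21]);
  translate([0, 0, 21]) cube([568, 21, 326]);
  translate([0, 348, 21]) cube([568, 21, 326]);
  translate([0, 21, 21]) cube([21, 327, 326]);
  translate([547, 21, 21]) cube([21, 327, 326]);
}
translate([533, 236, 1425]) {
  cube([528, 347, 24]);
  translate([0, 0, 24]) cube([528, 24, 335]);
  translate([0, 323, 24]) cube([528, 24, 335]);
  translate([0, 24, 24]) cube([24, 299, 335]);
  translate([504, 24, 24]) cube([24, 299, 335]);
}
translate([556, 240, 1784]) {
  cube([482, 339, 21]);
  translate([0, 0, 21]) cube([482, 21, 183]);
  translate([0, 318, 21]) cube([482, 21, 183]);
  translate([0, 21, 21]) cube([21, 297, 183]);
  translate([461, 21, 21]) cube([21, 297, 183]);
}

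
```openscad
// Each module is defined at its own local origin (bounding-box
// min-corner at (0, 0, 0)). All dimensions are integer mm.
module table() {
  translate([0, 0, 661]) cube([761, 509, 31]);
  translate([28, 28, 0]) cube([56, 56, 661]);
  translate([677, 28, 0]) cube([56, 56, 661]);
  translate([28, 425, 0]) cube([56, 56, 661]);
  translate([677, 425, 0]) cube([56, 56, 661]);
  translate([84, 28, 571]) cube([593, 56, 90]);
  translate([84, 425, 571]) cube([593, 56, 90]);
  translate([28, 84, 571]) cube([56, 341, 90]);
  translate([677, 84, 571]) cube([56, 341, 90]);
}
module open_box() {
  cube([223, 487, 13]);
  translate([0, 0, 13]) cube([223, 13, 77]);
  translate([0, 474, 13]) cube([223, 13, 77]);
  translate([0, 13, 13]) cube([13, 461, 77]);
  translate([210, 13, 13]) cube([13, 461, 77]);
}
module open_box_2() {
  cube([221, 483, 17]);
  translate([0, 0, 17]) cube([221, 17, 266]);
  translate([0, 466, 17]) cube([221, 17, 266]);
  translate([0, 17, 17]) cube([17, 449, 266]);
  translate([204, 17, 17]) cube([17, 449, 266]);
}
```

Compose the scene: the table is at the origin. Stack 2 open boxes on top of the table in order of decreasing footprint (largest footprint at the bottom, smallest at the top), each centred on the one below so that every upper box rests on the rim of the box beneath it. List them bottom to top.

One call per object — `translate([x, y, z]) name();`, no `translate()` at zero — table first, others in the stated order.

table();
translate([269, 11, 692]) open_box();
translate([270, 13, 782]) open_box_2();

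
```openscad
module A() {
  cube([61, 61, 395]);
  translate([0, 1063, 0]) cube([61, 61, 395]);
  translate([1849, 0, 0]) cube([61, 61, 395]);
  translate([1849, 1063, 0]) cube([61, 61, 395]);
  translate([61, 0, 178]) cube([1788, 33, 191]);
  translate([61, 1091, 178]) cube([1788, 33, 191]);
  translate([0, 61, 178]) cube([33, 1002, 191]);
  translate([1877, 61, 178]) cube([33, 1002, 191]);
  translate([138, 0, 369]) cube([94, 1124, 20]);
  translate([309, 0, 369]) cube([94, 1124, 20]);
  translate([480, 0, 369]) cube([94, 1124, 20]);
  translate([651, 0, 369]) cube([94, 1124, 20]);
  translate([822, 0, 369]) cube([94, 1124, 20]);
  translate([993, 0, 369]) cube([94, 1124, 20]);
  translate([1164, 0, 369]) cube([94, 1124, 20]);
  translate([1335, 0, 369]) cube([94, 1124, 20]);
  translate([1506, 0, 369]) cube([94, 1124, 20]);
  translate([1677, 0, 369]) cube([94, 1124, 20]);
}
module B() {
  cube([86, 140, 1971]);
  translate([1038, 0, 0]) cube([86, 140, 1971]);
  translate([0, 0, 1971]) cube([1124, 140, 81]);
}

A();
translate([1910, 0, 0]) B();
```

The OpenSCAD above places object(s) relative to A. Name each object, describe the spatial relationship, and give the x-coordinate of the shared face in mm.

The bed frame's +x face and the door frame's −x face are both at x = 1910 mm.

A is a bed frame. B is a door frame. The door frame is against the bed frame's +x side, with their −y faces flush. The x-coordinate of the shared face is 1910 mm.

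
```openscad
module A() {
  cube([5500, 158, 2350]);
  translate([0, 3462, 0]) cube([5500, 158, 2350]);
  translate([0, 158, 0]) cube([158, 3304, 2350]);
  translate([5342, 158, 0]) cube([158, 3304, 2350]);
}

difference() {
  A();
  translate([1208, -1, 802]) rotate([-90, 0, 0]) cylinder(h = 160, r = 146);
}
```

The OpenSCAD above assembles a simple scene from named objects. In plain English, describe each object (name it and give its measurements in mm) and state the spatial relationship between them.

A is a box-shaped house frame (walls only): outside footprint 5500×3620 mm, wall height 2350 mm, wall thickness 158 mm. The two y-facing walls run the full x-width; the two x-facing walls fit between the inner faces of the y-facing walls.

The house frame has a circular hole of radius 146 mm through its front wall, centred at (x = 1208, z = 802).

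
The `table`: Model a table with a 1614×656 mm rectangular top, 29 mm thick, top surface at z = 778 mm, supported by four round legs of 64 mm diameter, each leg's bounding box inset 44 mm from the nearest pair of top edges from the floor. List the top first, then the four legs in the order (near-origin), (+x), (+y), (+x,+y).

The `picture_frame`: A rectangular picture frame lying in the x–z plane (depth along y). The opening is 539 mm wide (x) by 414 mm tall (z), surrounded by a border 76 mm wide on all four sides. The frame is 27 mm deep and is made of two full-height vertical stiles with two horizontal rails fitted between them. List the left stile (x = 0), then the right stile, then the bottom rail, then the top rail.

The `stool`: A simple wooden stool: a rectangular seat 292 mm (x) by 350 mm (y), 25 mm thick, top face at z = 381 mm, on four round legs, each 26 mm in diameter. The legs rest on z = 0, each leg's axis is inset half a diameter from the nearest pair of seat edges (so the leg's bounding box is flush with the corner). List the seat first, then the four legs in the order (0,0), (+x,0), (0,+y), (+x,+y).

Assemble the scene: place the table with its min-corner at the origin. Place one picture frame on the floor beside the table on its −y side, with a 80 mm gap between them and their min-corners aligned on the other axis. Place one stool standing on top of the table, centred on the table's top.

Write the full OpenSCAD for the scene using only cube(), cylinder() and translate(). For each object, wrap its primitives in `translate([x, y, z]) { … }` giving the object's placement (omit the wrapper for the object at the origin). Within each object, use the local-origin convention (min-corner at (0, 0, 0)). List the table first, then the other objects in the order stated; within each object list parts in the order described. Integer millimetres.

translate([0, 0, 749]) cube([1614, 656, 29]);
translate([76, 76, 0]) cylinder(h = 749, r = 32);
translate([1538, 76, 0]) cylinder(h = 749, r = 32);
translate([76, 580, 0]) cylinder(h = 749, r = 32);
translate([1538, 580, 0]) cylinder(h = 749, r = 32);
translate([0, -107, 0]) {
  cube([76, 27, 566]);
  translate([615, 0, 0]) cube([76, 27, 566]);
  translate([76, 0, 0]) cube([539, 27, 76]);
  translate([76, 0, 490]) cube([539, 27, 76]);
}
translate([661, 153, 778]) {
  translate([0, 0, 356]) cube([292, 350, 25]);
  translate([13, 13, 0]) cylinder(h = 356, r = 13);
  translate([279, 13, 0]) cylinder(h = 356, r = 13);
  translate([13, 337, 0]) cylinder(h = 356, r = 13);
  translate([279, 337, 0]) cylinder(h = 356, r = 13);
}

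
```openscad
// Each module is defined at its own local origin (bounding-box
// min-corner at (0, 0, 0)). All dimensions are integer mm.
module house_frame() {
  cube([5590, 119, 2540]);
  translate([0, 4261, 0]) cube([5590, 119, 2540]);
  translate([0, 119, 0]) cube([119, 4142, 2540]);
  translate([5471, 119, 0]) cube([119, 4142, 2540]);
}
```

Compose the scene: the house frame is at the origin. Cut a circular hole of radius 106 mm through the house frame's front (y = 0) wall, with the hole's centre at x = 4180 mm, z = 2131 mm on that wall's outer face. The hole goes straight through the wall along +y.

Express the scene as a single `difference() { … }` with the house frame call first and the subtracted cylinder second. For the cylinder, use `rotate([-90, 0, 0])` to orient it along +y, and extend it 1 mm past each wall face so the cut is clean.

difference() {
  house_frame();
  translate([4180, -1, 2131]) rotate([-90, 0, 0]) cylinder(h = 121, r = 106);
}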